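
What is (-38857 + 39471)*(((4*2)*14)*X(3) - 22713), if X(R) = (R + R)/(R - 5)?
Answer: -14152086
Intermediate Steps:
X(R) = 2*R/(-5 + R) (X(R) = (2*R)/(-5 + R) = 2*R/(-5 + R))
(-38857 + 39471)*(((4*2)*14)*X(3) - 22713) = (-38857 + 39471)*(((4*2)*14)*(2*3/(-5 + 3)) - 22713) = 614*((8*14)*(2*3/(-2)) - 22713) = 614*(112*(2*3*(-½)) - 22713) = 614*(112*(-3) - 22713) = 614*(-336 - 22713) = 614*(-23049) = -14152086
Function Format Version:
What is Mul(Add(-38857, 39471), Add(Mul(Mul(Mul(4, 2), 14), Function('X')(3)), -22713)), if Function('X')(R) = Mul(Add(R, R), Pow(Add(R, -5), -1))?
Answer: -14152086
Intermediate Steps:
Function('X')(R) = Mul(2, R, Pow(Add(-5, R), -1)) (Function('X')(R) = Mul(Mul(2, R), Pow(Add(-5, R), -1)) = Mul(2, R, Pow(Add(-5, R), -1)))
Mul(Add(-38857, 39471), Add(Mul(Mul(Mul(4, 2), 14), Function('X')(3)), -22713)) = Mul(Add(-38857, 39471), Add(Mul(Mul(Mul(4, 2), 14), Mul(2, 3, Pow(Add(-5, 3), -1))), -22713)) = Mul(614, Add(Mul(Mul(8, 14), Mul(2, 3, Pow(-2, -1))), -22713)) = Mul(614, Add(Mul(112, Mul(2, 3, Rational(-1, 2))), -22713)) = Mul(614, Add(Mul(112, -3), -22713)) = Mul(614, Add(-336, -22713)) = Mul(614, -23049) = -14152086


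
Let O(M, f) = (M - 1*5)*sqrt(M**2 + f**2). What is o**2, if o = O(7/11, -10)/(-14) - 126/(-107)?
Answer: 91507672260/8213615641 + 864*sqrt(12149)/12947 ≈ 18.497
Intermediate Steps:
O(M, f) = sqrt(M**2 + f**2)*(-5 + M) (O(M, f) = (M - 5)*sqrt(M**2 + f**2) = (-5 + M)*sqrt(M**2 + f**2) = sqrt(M**2 + f**2)*(-5 + M))
o = 126/107 + 24*sqrt(12149)/847 (o = (sqrt((7/11)**2 + (-10)**2)*(-5 + 7/11))/(-14) - 126/(-107) = (sqrt((7*(1/11))**2 + 100)*(-5 + 7*(1/11)))*(-1/14) - 126*(-1/107) = (sqrt((7/11)**2 + 100)*(-5 + 7/11))*(-1/14) + 126/107 = (sqrt(49/121 + 100)*(-48/11))*(-1/14) + 126/107 = (sqrt(12149/121)*(-48/11))*(-1/14) + 126/107 = ((sqrt(12149)/11)*(-48/11))*(-1/14) + 126/107 = -48*sqrt(12149)/121*(-1/14) + 126/107 = 24*sqrt(12149)/847 + 126/107 = 126/107 + 24*sqrt(12149)/847 ≈ 4.3008)
o**2 = (126/107 + 24*sqrt(12149)/847)**2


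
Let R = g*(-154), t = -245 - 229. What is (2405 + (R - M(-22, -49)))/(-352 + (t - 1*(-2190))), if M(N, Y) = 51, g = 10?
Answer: 37/62 ≈ 0.59677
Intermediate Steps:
t = -474
R = -1540 (R = 10*(-154) = -1540)
(2405 + (R - M(-22, -49)))/(-352 + (t - 1*(-2190))) = (2405 + (-1540 - 1*51))/(-352 + (-474 - 1*(-2190))) = (2405 + (-1540 - 51))/(-352 + (-474 + 2190)) = (2405 - 1591)/(-352 + 1716) = 814/1364 = 814*(1/1364) = 37/62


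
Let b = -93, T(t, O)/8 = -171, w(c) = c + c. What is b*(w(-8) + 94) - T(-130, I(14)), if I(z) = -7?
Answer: -5886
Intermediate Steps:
w(c) = 2*c
T(t, O) = -1368 (T(t, O) = 8*(-171) = -1368)
b*(w(-8) + 94) - T(-130, I(14)) = -93*(2*(-8) + 94) - 1*(-1368) = -93*(-16 + 94) + 1368 = -93*78 + 1368 = -7254 + 1368 = -5886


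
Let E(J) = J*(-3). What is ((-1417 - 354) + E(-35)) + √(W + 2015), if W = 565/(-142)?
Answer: -1666 + √40550230/142 ≈ -1621.2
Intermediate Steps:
E(J) = -3*J
W = -565/142 (W = 565*(-1/142) = -565/142 ≈ -3.9789)
((-1417 - 354) + E(-35)) + √(W + 2015) = ((-1417 - 354) - 3*(-35)) + √(-565/142 + 2015) = (-1771 + 105) + √(285565/142) = -1666 + √40550230/142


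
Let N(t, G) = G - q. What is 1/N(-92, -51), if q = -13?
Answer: -1/38 ≈ -0.026316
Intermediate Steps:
N(t, G) = 13 + G (N(t, G) = G - 1*(-13) = G + 13 = 13 + G)
1/N(-92, -51) = 1/(13 - 51) = 1/(-38) = -1/38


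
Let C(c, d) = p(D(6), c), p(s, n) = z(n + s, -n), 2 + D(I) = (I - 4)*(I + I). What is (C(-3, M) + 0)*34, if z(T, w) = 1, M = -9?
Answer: 34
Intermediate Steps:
D(I) = -2 + 2*I*(-4 + I) (D(I) = -2 + (I - 4)*(I + I) = -2 + (-4 + I)*(2*I) = -2 + 2*I*(-4 + I))
p(s, n) = 1
C(c, d) = 1
(C(-3, M) + 0)*34 = (1 + 0)*34 = 1*34 = 34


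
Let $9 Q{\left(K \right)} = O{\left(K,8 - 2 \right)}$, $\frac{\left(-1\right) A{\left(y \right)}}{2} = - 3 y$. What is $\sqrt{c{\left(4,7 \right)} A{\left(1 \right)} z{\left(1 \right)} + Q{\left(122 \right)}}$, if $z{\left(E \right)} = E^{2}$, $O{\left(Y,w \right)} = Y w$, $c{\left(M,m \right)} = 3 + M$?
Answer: $\frac{\sqrt{1110}}{3} \approx 11.106$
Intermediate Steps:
$A{\left(y \right)} = 6 y$ ($A{\left(y \right)} = - 2 \left(- 3 y\right) = 6 y$)
$Q{\left(K \right)} = \frac{2 K}{3}$ ($Q{\left(K \right)} = \frac{K \left(8 - 2\right)}{9} = \frac{K 6}{9} = \frac{6 K}{9} = \frac{2 K}{3}$)
$\sqrt{c{\left(4,7 \right)} A{\left(1 \right)} z{\left(1 \right)} + Q{\left(122 \right)}} = \sqrt{\left(3 + 4\right) 6 \cdot 1 \cdot 1^{2} + \frac{2}{3} \cdot 122} = \sqrt{7 \cdot 6 \cdot 1 + \frac{244}{3}} = \sqrt{42 \cdot 1 + \frac{244}{3}} = \sqrt{42 + \frac{244}{3}} = \sqrt{\frac{370}{3}} = \frac{\sqrt{1110}}{3}$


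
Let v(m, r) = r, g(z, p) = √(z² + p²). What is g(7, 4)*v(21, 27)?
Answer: 27*√65 ≈ 217.68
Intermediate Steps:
g(z, p) = √(p² + z²)
g(7, 4)*v(21, 27) = √(4² + 7²)*27 = √(16 + 49)*27 = √65*27 = 27*√65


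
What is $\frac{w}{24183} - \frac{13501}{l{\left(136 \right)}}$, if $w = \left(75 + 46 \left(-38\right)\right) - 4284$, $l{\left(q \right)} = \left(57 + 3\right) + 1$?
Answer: $- \frac{326858060}{1475163} \approx -221.57$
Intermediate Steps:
$l{\left(q \right)} = 61$ ($l{\left(q \right)} = 60 + 1 = 61$)
$w = -5957$ ($w = \left(75 - 1748\right) - 4284 = -1673 - 4284 = -5957$)
$\frac{w}{24183} - \frac{13501}{l{\left(136 \right)}} = - \frac{5957}{24183} - \frac{13501}{61} = - \frac{326858060}{1475163}$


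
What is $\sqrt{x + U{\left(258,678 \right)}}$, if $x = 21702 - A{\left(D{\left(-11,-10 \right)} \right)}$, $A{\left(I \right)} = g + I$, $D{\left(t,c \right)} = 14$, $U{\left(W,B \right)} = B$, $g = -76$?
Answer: $7 \sqrt{458} \approx 149.81$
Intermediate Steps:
$A{\left(I \right)} = -76 + I$
$x = 21764$ ($x = 21702 - \left(-76 + 14\right) = 21702 - -62 = 21702 + 62 = 21764$)
$\sqrt{x + U{\left(258,678 \right)}} = \sqrt{21764 + 678} = \sqrt{22442} = 7 \sqrt{458}$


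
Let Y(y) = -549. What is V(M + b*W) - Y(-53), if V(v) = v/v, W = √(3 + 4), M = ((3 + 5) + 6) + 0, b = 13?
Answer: 550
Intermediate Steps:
M = 14 (M = (8 + 6) + 0 = 14 + 0 = 14)
W = √7 ≈ 2.6458
V(v) = 1
V(M + b*W) - Y(-53) = 1 - 1*(-549) = 1 + 549 = 550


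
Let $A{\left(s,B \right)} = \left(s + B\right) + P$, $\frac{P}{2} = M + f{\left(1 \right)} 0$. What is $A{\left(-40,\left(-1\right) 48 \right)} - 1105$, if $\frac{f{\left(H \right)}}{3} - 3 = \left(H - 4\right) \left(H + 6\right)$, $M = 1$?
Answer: $-1191$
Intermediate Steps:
$f{\left(H \right)} = 9 + 3 \left(-4 + H\right) \left(6 + H\right)$ ($f{\left(H \right)} = 9 + 3 \left(H - 4\right) \left(H + 6\right) = 9 + 3 \left(-4 + H\right) \left(6 + H\right)$)
$P = 2$ ($P = 2 \left(1 + \left(-63 + 3 \cdot 1^{2} + 6 \cdot 1\right) 0\right) = 2 \left(1 + \left(-63 + 3 \cdot 1 + 6\right) 0\right) = 2 \left(1 + \left(-63 + 3 + 6\right) 0\right) = 2 \left(1 - 0\right) = 2 \left(1 + 0\right) = 2 \cdot 1 = 2$)
$A{\left(s,B \right)} = 2 + B + s$ ($A{\left(s,B \right)} = \left(s + B\right) + 2 = \left(B + s\right) + 2 = 2 + B + s$)
$A{\left(-40,\left(-1\right) 48 \right)} - 1105 = \left(2 - 48 - 40\right) - 1105 = -86 - 1105 = -1191$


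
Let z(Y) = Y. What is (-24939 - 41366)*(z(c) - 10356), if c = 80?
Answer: 681350180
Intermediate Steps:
(-24939 - 41366)*(z(c) - 10356) = (-24939 - 41366)*(80 - 10356) = -66305*(-10276) = 681350180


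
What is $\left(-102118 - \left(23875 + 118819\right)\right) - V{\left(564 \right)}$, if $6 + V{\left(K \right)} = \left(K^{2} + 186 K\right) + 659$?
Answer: $-668465$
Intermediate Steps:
$V{\left(K \right)} = 653 + K^{2} + 186 K$ ($V{\left(K \right)} = -6 + \left(\left(K^{2} + 186 K\right) + 659\right) = -6 + \left(659 + K^{2} + 186 K\right) = 653 + K^{2} + 186 K$)
$\left(-102118 - \left(23875 + 118819\right)\right) - V{\left(564 \right)} = \left(-102118 - \left(23875 + 118819\right)\right) - \left(653 + 564^{2} + 186 \cdot 564\right) = \left(-102118 - 142694\right) - \left(653 + 318096 + 104904\right) = \left(-102118 - 142694\right) - 423653 = -244812 - 423653 = -668465$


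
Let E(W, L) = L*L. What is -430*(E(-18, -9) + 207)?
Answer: -123840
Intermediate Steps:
E(W, L) = L**2
-430*(E(-18, -9) + 207) = -430*((-9)**2 + 207) = -430*(81 + 207) = -430*288 = -123840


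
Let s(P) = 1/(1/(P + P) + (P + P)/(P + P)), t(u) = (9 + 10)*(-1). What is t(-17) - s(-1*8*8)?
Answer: -2541/127 ≈ -20.008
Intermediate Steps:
t(u) = -19 (t(u) = 19*(-1) = -19)
s(P) = 1/(1 + 1/(2*P)) (s(P) = 1/(1/(2*P) + (2*P)/((2*P))) = 1/(1/(2*P) + (2*P)*(1/(2*P))) = 1/(1/(2*P) + 1) = 1/(1 + 1/(2*P)))
t(-17) - s(-1*8*8) = -19 - 2*-1*8*8/(1 + 2*(-1*8*8)) = -19 - 2*(-8*8)/(1 + 2*(-8*8)) = -19 - 2*(-64)/(1 + 2*(-64)) = -19 - 2*(-64)/(1 - 128) = -19 - 2*(-64)/(-127) = -19 - 2*(-64)*(-1)/127 = -19 - 1*128/127 = -19 - 128/127 = -2541/127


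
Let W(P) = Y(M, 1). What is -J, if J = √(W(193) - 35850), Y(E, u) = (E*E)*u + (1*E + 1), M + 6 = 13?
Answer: -3*I*√3977 ≈ -189.19*I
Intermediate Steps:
M = 7 (M = -6 + 13 = 7)
Y(E, u) = 1 + E + u*E² (Y(E, u) = E²*u + (E + 1) = u*E² + (1 + E) = 1 + E + u*E²)
W(P) = 57 (W(P) = 1 + 7 + 1*7² = 1 + 7 + 1*49 = 1 + 7 + 49 = 57)
J = 3*I*√3977 (J = √(57 - 35850) = √(-35793) = 3*I*√3977 ≈ 189.19*I)
-J = -3*I*√3977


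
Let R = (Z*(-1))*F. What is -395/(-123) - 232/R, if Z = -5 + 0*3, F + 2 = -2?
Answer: 9109/615 ≈ 14.811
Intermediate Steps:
F = -4 (F = -2 - 2 = -4)
Z = -5 (Z = -5 + 0 = -5)
R = -20 (R = -5*(-1)*(-4) = 5*(-4) = -20)
-395/(-123) - 232/R = -395/(-123) - 232/(-20) = -395*(-1/123) - 232*(-1/20) = 395/123 + 58/5 = 9109/615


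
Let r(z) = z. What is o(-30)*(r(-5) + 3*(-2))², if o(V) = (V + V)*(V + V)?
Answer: 435600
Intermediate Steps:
o(V) = 4*V² (o(V) = (2*V)*(2*V) = 4*V²)
o(-30)*(r(-5) + 3*(-2))² = (4*(-30)²)*(-5 + 3*(-2))² = (4*900)*(-5 - 6)² = 3600*(-11)² = 3600*121 = 435600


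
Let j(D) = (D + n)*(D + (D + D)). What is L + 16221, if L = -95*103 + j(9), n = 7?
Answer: 6868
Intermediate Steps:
j(D) = 3*D*(7 + D) (j(D) = (D + 7)*(D + (D + D)) = (7 + D)*(D + 2*D) = (7 + D)*(3*D) = 3*D*(7 + D))
L = -9353 (L = -95*103 + 3*9*(7 + 9) = -9785 + 3*9*16 = -9785 + 432 = -9353)
L + 16221 = -9353 + 16221 = 6868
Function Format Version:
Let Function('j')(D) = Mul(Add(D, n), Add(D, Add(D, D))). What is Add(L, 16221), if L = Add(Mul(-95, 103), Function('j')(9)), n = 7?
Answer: 6868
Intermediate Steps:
Function('j')(D) = Mul(3, D, Add(7, D)) (Function('j')(D) = Mul(Add(D, 7), Add(D, Add(D, D))) = Mul(Add(7, D), Add(D, Mul(2, D))) = Mul(Add(7, D), Mul(3, D)) = Mul(3, D, Add(7, D)))
L = -9353 (L = Add(Mul(-95, 103), Mul(3, 9, Add(7, 9))) = Add(-9785, Mul(3, 9, 16)) = Add(-9785, 432) = -9353)
Add(L, 16221) = Add(-9353, 16221) = 6868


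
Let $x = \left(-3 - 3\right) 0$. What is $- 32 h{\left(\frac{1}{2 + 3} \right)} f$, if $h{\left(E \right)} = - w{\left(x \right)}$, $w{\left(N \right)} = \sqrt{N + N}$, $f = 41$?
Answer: $0$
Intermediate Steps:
$x = 0$ ($x = \left(-6\right) 0 = 0$)
$w{\left(N \right)} = \sqrt{2} \sqrt{N}$ ($w{\left(N \right)} = \sqrt{2 N} = \sqrt{2} \sqrt{N}$)
$h{\left(E \right)} = 0$ ($h{\left(E \right)} = - \sqrt{2} \sqrt{0} = - \sqrt{2} \cdot 0 = \left(-1\right) 0 = 0$)
$- 32 h{\left(\frac{1}{2 + 3} \right)} f = \left(-32\right) 0 \cdot 41 = 0 \cdot 41 = 0$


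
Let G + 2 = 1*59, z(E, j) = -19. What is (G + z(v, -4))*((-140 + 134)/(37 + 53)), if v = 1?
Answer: -38/15 ≈ -2.5333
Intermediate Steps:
G = 57 (G = -2 + 1*59 = -2 + 59 = 57)
(G + z(v, -4))*((-140 + 134)/(37 + 53)) = (57 - 19)*((-140 + 134)/(37 + 53)) = 38*(-6/90) = 38*(-6*1/90) = 38*(-1/15) = -38/15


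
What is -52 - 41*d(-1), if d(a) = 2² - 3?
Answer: -93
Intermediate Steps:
d(a) = 1 (d(a) = 4 - 3 = 1)
-52 - 41*d(-1) = -52 - 41*1 = -52 - 41 = -93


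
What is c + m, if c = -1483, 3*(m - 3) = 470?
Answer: -3970/3 ≈ -1323.3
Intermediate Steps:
m = 479/3 (m = 3 + (⅓)*470 = 3 + 470/3 = 479/3 ≈ 159.67)
c + m = -1483 + 479/3 = -3970/3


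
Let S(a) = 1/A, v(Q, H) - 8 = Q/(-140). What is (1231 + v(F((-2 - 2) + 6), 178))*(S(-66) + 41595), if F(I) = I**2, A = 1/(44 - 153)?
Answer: 1798998904/35 ≈ 5.1400e+7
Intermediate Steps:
A = -1/109 (A = 1/(-109) = -1/109 ≈ -0.0091743)
v(Q, H) = 8 - Q/140 (v(Q, H) = 8 + Q/(-140) = 8 + Q*(-1/140) = 8 - Q/140)
S(a) = -109 (S(a) = 1/(-1/109) = -109)
(1231 + v(F((-2 - 2) + 6), 178))*(S(-66) + 41595) = (1231 + (8 - ((-2 - 2) + 6)**2/140))*(-109 + 41595) = (1231 + (8 - (-4 + 6)**2/140))*41486 = (1231 + (8 - 1/140*2**2))*41486 = (1231 + (8 - 1/140*4))*41486 = (1231 + (8 - 1/35))*41486 = (1231 + 279/35)*41486 = (43364/35)*41486 = 1798998904/35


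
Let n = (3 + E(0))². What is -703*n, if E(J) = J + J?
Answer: -6327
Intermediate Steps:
E(J) = 2*J
n = 9 (n = (3 + 2*0)² = (3 + 0)² = 3² = 9)
-703*n = -703*9 = -6327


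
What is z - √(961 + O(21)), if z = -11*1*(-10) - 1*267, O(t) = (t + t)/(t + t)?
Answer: -157 - √962 ≈ -188.02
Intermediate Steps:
O(t) = 1 (O(t) = (2*t)/((2*t)) = (2*t)*(1/(2*t)) = 1)
z = -157 (z = -11*(-10) - 267 = 110 - 267 = -157)
z - √(961 + O(21)) = -157 - √(961 + 1) = -157 - √962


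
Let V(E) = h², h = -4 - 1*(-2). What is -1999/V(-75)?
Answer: -1999/4 ≈ -499.75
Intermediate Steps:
h = -2 (h = -4 + 2 = -2)
V(E) = 4 (V(E) = (-2)² = 4)
-1999/V(-75) = -1999/4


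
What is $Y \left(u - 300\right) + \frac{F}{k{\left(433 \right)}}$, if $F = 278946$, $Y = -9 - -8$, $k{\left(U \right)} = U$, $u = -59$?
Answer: $\frac{434393}{433} \approx 1003.2$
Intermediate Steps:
$Y = -1$ ($Y = -9 + 8 = -1$)
$Y \left(u - 300\right) + \frac{F}{k{\left(433 \right)}} = - (-59 - 300) + \frac{278946}{433} = - (-59 - 300) + 278946 \cdot \frac{1}{433} = \left(-1\right) \left(-359\right) + \frac{278946}{433} = 359 + \frac{278946}{433} = \frac{434393}{433}$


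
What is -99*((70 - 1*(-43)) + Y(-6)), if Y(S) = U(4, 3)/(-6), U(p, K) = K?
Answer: -22275/2 ≈ -11138.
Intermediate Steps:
Y(S) = -½ (Y(S) = 3/(-6) = 3*(-⅙) = -½)
-99*((70 - 1*(-43)) + Y(-6)) = -99*((70 - 1*(-43)) - ½) = -99*((70 + 43) - ½) = -99*(113 - ½) = -99*225/2 = -22275/2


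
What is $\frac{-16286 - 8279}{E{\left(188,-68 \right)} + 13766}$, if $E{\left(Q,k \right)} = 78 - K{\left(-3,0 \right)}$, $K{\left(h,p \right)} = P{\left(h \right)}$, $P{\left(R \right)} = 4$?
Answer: $- \frac{4913}{2768} \approx -1.7749$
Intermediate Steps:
$K{\left(h,p \right)} = 4$
$E{\left(Q,k \right)} = 74$ ($E{\left(Q,k \right)} = 78 - 4 = 74$)
$\frac{-16286 - 8279}{E{\left(188,-68 \right)} + 13766} = \frac{-16286 - 8279}{74 + 13766} = - \frac{24565}{13840} = \left(-24565\right) \frac{1}{13840} = - \frac{4913}{2768}$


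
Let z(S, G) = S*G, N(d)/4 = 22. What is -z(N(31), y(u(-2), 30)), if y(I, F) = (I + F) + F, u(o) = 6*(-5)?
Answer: -2640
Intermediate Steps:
u(o) = -30
y(I, F) = I + 2*F (y(I, F) = (F + I) + F = I + 2*F)
N(d) = 88 (N(d) = 4*22 = 88)
z(S, G) = G*S
-z(N(31), y(u(-2), 30)) = -(-30 + 2*30)*88 = -(-30 + 60)*88 = -30*88 = -1*2640 = -2640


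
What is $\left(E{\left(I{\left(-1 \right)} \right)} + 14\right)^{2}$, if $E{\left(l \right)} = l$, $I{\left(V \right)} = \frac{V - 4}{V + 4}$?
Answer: $\frac{1369}{9} \approx 152.11$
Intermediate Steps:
$I{\left(V \right)} = \frac{-4 + V}{4 + V}$
$\left(E{\left(I{\left(-1 \right)} \right)} + 14\right)^{2} = \left(\frac{-4 - 1}{4 - 1} + 14\right)^{2} = \left(\frac{1}{3} \left(-5\right) + 14\right)^{2} = \left(- \frac{5}{3} + 14\right)^{2} = \left(\frac{37}{3}\right)^{2} = \frac{1369}{9}$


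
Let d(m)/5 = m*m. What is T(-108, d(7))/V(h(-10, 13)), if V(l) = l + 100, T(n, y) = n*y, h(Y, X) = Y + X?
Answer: -26460/103 ≈ -256.89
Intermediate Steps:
d(m) = 5*m² (d(m) = 5*(m*m) = 5*m²)
h(Y, X) = X + Y
V(l) = 100 + l
T(-108, d(7))/V(h(-10, 13)) = (-540*7²)/(100 + (13 - 10)) = (-540*49)/(100 + 3) = -108*245/103 = -26460*1/103 = -26460/103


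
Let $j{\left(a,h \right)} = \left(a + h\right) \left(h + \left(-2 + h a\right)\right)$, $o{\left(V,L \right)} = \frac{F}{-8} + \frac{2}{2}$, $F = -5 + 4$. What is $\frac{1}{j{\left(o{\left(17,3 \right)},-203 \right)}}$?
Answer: $\frac{64}{5599205} \approx 1.143 \cdot 10^{-5}$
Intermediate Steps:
$F = -1$
$o{\left(V,L \right)} = \frac{9}{8}$ ($o{\left(V,L \right)} = - \frac{1}{-8} + \frac{2}{2} = \left(-1\right) \left(- \frac{1}{8}\right) + 2 \cdot \frac{1}{2} = \frac{1}{8} + 1 = \frac{9}{8}$)
$j{\left(a,h \right)} = \left(a + h\right) \left(-2 + h + a h\right)$ ($j{\left(a,h \right)} = \left(a + h\right) \left(h + \left(-2 + a h\right)\right) = \left(a + h\right) \left(-2 + h + a h\right)$)
$\frac{1}{j{\left(o{\left(17,3 \right)},-203 \right)}} = \frac{1}{\left(-203\right)^{2} - \frac{9}{4} - -406 + \frac{9}{8} \left(-203\right) + \frac{9 \left(-203\right)^{2}}{8} - 203 \left(\frac{9}{8}\right)^{2}} = \frac{1}{41209 - \frac{9}{4} + 406 - \frac{1827}{8} + \frac{9}{8} \cdot 41209 - \frac{16443}{64}} = \frac{1}{41209 - \frac{9}{4} + 406 - \frac{1827}{8} + \frac{370881}{8} - \frac{16443}{64}} = \frac{1}{\frac{5599205}{64}} = \frac{64}{5599205}$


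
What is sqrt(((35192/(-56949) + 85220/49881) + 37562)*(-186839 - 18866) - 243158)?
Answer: 2*I*sqrt(1732047661541253631731237003)/946891023 ≈ 87904.0*I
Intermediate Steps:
sqrt(((35192/(-56949) + 85220/49881) + 37562)*(-186839 - 18866) - 243158) = sqrt(((35192*(-1/56949) + 85220*(1/49881)) + 37562)*(-205705) - 243158) = sqrt(((-35192/56949 + 85220/49881) + 37562)*(-205705) - 243158) = sqrt((1032593876/946891023 + 37562)*(-205705) - 243158) = sqrt((35568153199802/946891023)*(-205705) - 243158) = sqrt(-7316546953965270410/946891023 - 243158) = sqrt(-7316777198092641044/946891023) = 2*I*sqrt(1732047661541253631731237003)/946891023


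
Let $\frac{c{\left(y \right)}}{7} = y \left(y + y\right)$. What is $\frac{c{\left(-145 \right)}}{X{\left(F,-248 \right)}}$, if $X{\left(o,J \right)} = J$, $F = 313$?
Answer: $- \frac{147175}{124} \approx -1186.9$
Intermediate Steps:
$c{\left(y \right)} = 14 y^{2}$ ($c{\left(y \right)} = 7 y \left(y + y\right) = 7 y 2 y = 7 \cdot 2 y^{2} = 14 y^{2}$)
$\frac{c{\left(-145 \right)}}{X{\left(F,-248 \right)}} = \frac{14 \left(-145\right)^{2}}{-248} = 14 \cdot 21025 \left(- \frac{1}{248}\right) = 294350 \left(- \frac{1}{248}\right) = - \frac{147175}{124}$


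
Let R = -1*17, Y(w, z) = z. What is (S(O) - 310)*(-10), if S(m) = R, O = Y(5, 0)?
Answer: 3270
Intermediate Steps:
R = -17
O = 0
S(m) = -17
(S(O) - 310)*(-10) = (-17 - 310)*(-10) = -327*(-10) = 3270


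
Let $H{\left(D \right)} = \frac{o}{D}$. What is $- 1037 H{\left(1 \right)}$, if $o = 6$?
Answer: $-6222$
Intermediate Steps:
$H{\left(D \right)} = \frac{6}{D}$
$- 1037 H{\left(1 \right)} = - 1037 \cdot \frac{6}{1} = - 1037 \cdot 6 \cdot 1 = \left(-1037\right) 6 = -6222$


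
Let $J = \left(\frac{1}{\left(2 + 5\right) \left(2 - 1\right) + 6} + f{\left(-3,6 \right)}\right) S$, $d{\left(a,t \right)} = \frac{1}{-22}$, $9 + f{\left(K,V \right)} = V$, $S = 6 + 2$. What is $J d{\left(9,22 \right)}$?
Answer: $\frac{152}{143} \approx 1.0629$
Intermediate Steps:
$S = 8$
$f{\left(K,V \right)} = -9 + V$
$d{\left(a,t \right)} = - \frac{1}{22}$
$J = - \frac{304}{13}$ ($J = \left(\frac{1}{\left(2 + 5\right) \left(2 - 1\right) + 6} + \left(-9 + 6\right)\right) 8 = \left(\frac{1}{7 \cdot 1 + 6} - 3\right) 8 = \left(\frac{1}{7 + 6} - 3\right) 8 = \left(\frac{1}{13} - 3\right) 8 = \left(- \frac{38}{13}\right) 8 = - \frac{304}{13} \approx -23.385$)
$J d{\left(9,22 \right)} = \left(- \frac{304}{13}\right) \left(- \frac{1}{22}\right) = \frac{152}{143}$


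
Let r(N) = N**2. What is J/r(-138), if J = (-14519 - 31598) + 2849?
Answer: -10817/4761 ≈ -2.2720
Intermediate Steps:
J = -43268 (J = -46117 + 2849 = -43268)
J/r(-138) = -43268/((-138)**2) = -43268/19044 = -43268*1/19044 = -10817/4761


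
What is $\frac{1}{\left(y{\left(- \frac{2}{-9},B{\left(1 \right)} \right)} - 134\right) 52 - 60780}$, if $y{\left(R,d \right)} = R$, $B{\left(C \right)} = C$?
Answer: $- \frac{9}{609628} \approx -1.4763 \cdot 10^{-5}$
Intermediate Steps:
$\frac{1}{\left(y{\left(- \frac{2}{-9},B{\left(1 \right)} \right)} - 134\right) 52 - 60780} = \frac{1}{\left(- \frac{2}{-9} - 134\right) 52 - 60780} = \frac{1}{\left(\left(-2\right) \left(- \frac{1}{9}\right) - 134\right) 52 - 60780} = \frac{1}{\left(\frac{2}{9} - 134\right) 52 - 60780} = \frac{1}{\left(- \frac{1204}{9}\right) 52 - 60780} = \frac{1}{- \frac{62608}{9} - 60780} = \frac{1}{- \frac{609628}{9}} = - \frac{9}{609628}$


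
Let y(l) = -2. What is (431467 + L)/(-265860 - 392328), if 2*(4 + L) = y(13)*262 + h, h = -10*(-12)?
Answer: -431261/658188 ≈ -0.65522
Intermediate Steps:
h = 120
L = -206 (L = -4 + (-2*262 + 120)/2 = -4 + (-524 + 120)/2 = -4 + (1/2)*(-404) = -4 - 202 = -206)
(431467 + L)/(-265860 - 392328) = (431467 - 206)/(-265860 - 392328) = 431261/(-658188) = 431261*(-1/658188) = -431261/658188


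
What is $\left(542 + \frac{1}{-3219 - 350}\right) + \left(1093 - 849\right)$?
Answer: $\frac{2805233}{3569} \approx 786.0$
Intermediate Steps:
$\left(542 + \frac{1}{-3219 - 350}\right) + \left(1093 - 849\right) = \left(542 + \frac{1}{-3569}\right) + \left(1093 - 849\right) = \left(542 - \frac{1}{3569}\right) + 244 = \frac{1934397}{3569} + 244 = \frac{2805233}{3569}$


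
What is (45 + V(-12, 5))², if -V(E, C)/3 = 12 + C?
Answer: 36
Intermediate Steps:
V(E, C) = -36 - 3*C (V(E, C) = -3*(12 + C) = -36 - 3*C)
(45 + V(-12, 5))² = (45 + (-36 - 3*5))² = (45 + (-36 - 15))² = (45 - 51)² = (-6)² = 36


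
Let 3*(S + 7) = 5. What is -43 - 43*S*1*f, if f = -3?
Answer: -731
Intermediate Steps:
S = -16/3 (S = -7 + (⅓)*5 = -7 + 5/3 = -16/3 ≈ -5.3333)
-43 - 43*S*1*f = -43 - 43*(-16/3*1)*(-3) = -43 - (-688)*(-3)/3 = -43 - 43*16 = -43 - 688 = -731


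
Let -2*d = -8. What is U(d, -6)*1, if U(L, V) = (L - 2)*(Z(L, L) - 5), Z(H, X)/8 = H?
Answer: 54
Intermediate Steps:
d = 4 (d = -½*(-8) = 4)
Z(H, X) = 8*H
U(L, V) = (-5 + 8*L)*(-2 + L) (U(L, V) = (L - 2)*(8*L - 5) = (-2 + L)*(-5 + 8*L) = (-5 + 8*L)*(-2 + L))
U(d, -6)*1 = (10 - 21*4 + 8*4²)*1 = (10 - 84 + 8*16)*1 = (10 - 84 + 128)*1 = 54*1 = 54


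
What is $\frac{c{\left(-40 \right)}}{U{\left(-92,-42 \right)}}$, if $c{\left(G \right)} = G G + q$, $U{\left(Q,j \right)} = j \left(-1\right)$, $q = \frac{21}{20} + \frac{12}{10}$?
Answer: $\frac{6409}{168} \approx 38.149$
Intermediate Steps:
$q = \frac{9}{4}$ ($q = 21 \cdot \frac{1}{20} + 12 \cdot \frac{1}{10} = \frac{21}{20} + \frac{6}{5} = \frac{9}{4} \approx 2.25$)
$U{\left(Q,j \right)} = - j$
$c{\left(G \right)} = \frac{9}{4} + G^{2}$ ($c{\left(G \right)} = G G + \frac{9}{4} = G^{2} + \frac{9}{4} = \frac{9}{4} + G^{2}$)
$\frac{c{\left(-40 \right)}}{U{\left(-92,-42 \right)}} = \frac{\frac{9}{4} + \left(-40\right)^{2}}{\left(-1\right) \left(-42\right)} = \frac{\frac{9}{4} + 1600}{42} = \frac{6409}{4} \cdot \frac{1}{42} = \frac{6409}{168}$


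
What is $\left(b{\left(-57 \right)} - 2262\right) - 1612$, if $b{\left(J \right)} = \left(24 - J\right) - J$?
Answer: $-3736$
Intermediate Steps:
$b{\left(J \right)} = 24 - 2 J$
$\left(b{\left(-57 \right)} - 2262\right) - 1612 = \left(\left(24 - -114\right) - 2262\right) - 1612 = \left(\left(24 + 114\right) - 2262\right) - 1612 = \left(138 - 2262\right) - 1612 = -2124 - 1612 = -3736$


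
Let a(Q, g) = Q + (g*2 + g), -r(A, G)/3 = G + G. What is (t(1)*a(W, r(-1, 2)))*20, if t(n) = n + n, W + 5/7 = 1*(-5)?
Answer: -11680/7 ≈ -1668.6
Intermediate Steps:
W = -40/7 (W = -5/7 + 1*(-5) = -5/7 - 5 = -40/7 ≈ -5.7143)
t(n) = 2*n
r(A, G) = -6*G (r(A, G) = -3*(G + G) = -6*G)
a(Q, g) = Q + 3*g (a(Q, g) = Q + (2*g + g) = Q + 3*g)
(t(1)*a(W, r(-1, 2)))*20 = ((2*1)*(-40/7 + 3*(-6*2)))*20 = (2*(-40/7 + 3*(-12)))*20 = (2*(-40/7 - 36))*20 = (2*(-292/7))*20 = -584/7*20 = -11680/7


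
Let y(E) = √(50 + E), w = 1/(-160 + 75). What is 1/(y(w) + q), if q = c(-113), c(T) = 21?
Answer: 255/4748 - √361165/33236 ≈ 0.035625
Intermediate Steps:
w = -1/85 (w = 1/(-85) = -1/85 ≈ -0.011765)
q = 21
1/(y(w) + q) = 1/(√(50 - 1/85) + 21) = 1/(√(4249/85) + 21) = 1/(√361165/85 + 21) = 1/(21 + √361165/85)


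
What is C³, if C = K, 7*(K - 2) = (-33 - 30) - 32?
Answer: -531441/343 ≈ -1549.4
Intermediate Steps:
K = -81/7 (K = 2 + ((-33 - 30) - 32)/7 = 2 + (-63 - 32)/7 = 2 + (⅐)*(-95) = 2 - 95/7 = -81/7 ≈ -11.571)
C = -81/7 ≈ -11.571
C³ = (-81/7)³ = -531441/343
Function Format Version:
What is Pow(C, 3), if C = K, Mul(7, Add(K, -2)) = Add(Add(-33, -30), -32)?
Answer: Rational(-531441, 343) ≈ -1549.4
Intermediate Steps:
K = Rational(-81, 7) (K = Add(2, Mul(Rational(1, 7), Add(Add(-33, -30), -32))) = Add(2, Mul(Rational(1, 7), Add(-63, -32))) = Add(2, Mul(Rational(1, 7), -95)) = Add(2, Rational(-95, 7)) = Rational(-81, 7) ≈ -11.571)
C = Rational(-81, 7) ≈ -11.571
Pow(C, 3) = Pow(Rational(-81, 7), 3) = Rational(-531441, 343)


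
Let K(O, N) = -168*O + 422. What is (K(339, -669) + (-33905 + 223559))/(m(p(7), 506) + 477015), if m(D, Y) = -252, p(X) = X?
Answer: 133124/476763 ≈ 0.27922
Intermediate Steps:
K(O, N) = 422 - 168*O
(K(339, -669) + (-33905 + 223559))/(m(p(7), 506) + 477015) = ((422 - 168*339) + (-33905 + 223559))/(-252 + 477015) = ((422 - 56952) + 189654)/476763 = (-56530 + 189654)*(1/476763) = 133124*(1/476763) = 133124/476763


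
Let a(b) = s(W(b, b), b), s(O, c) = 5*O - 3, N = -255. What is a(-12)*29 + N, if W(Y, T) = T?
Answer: -2082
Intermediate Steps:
s(O, c) = -3 + 5*O
a(b) = -3 + 5*b
a(-12)*29 + N = (-3 + 5*(-12))*29 - 255 = (-3 - 60)*29 - 255 = -63*29 - 255 = -1827 - 255 = -2082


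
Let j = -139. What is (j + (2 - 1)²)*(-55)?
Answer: 7590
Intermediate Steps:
(j + (2 - 1)²)*(-55) = (-139 + (2 - 1)²)*(-55) = (-139 + 1²)*(-55) = (-139 + 1)*(-55) = -138*(-55) = 7590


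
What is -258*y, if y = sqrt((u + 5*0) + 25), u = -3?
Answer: -258*sqrt(22) ≈ -1210.1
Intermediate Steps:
y = sqrt(22) (y = sqrt((-3 + 5*0) + 25) = sqrt((-3 + 0) + 25) = sqrt(-3 + 25) = sqrt(22) ≈ 4.6904)
-258*y = -258*sqrt(22)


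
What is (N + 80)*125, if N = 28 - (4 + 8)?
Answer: 12000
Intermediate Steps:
N = 16 (N = 28 - 1*12 = 28 - 12 = 16)
(N + 80)*125 = (16 + 80)*125 = 96*125 = 12000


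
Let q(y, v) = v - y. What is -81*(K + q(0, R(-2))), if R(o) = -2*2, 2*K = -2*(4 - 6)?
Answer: 162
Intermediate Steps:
K = 2 (K = (-2*(4 - 6))/2 = (-2*(-2))/2 = (½)*4 = 2)
R(o) = -4
-81*(K + q(0, R(-2))) = -81*(2 + (-4 - 1*0)) = -81*(2 + (-4 + 0)) = -81*(2 - 4) = -81*(-2) = 162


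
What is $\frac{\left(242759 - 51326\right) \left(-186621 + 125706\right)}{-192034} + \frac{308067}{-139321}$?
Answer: $\frac{1624582693090317}{26754368914} \approx 60722.0$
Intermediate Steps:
$\frac{\left(242759 - 51326\right) \left(-186621 + 125706\right)}{-192034} + \frac{308067}{-139321} = 191433 \left(-60915\right) \left(- \frac{1}{192034}\right) + 308067 \left(- \frac{1}{139321}\right) = \left(-11661141195\right) \left(- \frac{1}{192034}\right) - \frac{308067}{139321} = \frac{11661141195}{192034} - \frac{308067}{139321} = \frac{1624582693090317}{26754368914}$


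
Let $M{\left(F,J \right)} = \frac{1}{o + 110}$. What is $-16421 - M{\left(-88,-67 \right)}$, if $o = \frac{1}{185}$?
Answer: $- \frac{334183956}{20351} \approx -16421.0$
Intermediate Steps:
$o = \frac{1}{185} \approx 0.0054054$
$M{\left(F,J \right)} = \frac{185}{20351}$ ($M{\left(F,J \right)} = \frac{1}{\frac{1}{185} + 110} = \frac{1}{\frac{20351}{185}} = \frac{185}{20351}$)
$-16421 - M{\left(-88,-67 \right)} = -16421 - \frac{185}{20351} = - \frac{334183956}{20351}$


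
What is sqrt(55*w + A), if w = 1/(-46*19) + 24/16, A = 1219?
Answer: 6*sqrt(6903726)/437 ≈ 36.075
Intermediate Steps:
w = 655/437 (w = -1/46*1/19 + 24*(1/16) = -1/874 + 3/2 = 655/437 ≈ 1.4989)
sqrt(55*w + A) = sqrt(55*(655/437) + 1219) = sqrt(36025/437 + 1219) = sqrt(568728/437) = 6*sqrt(6903726)/437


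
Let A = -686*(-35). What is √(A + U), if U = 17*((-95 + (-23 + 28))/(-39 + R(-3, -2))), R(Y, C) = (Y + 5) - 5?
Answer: 5*√47131/7 ≈ 155.07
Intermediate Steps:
A = 24010
R(Y, C) = Y (R(Y, C) = (5 + Y) - 5 = Y)
U = 255/7 (U = 17*((-95 + (-23 + 28))/(-39 - 3)) = 17*((-95 + 5)/(-42)) = 17*(-90*(-1/42)) = 17*(15/7) = 255/7 ≈ 36.429)
√(A + U) = √(24010 + 255/7) = √(168325/7) = 5*√47131/7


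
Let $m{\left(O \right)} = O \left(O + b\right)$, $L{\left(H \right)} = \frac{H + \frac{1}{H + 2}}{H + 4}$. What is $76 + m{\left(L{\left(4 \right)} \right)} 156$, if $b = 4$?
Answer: $\frac{85117}{192} \approx 443.32$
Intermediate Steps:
$L{\left(H \right)} = \frac{H + \frac{1}{2 + H}}{4 + H}$
$m{\left(O \right)} = O \left(4 + O\right)$ ($m{\left(O \right)} = O \left(O + 4\right) = O \left(4 + O\right)$)
$76 + m{\left(L{\left(4 \right)} \right)} 156 = 76 + \frac{1 + 4^{2} + 2 \cdot 4}{8 + 4^{2} + 6 \cdot 4} \left(4 + \frac{1 + 4^{2} + 2 \cdot 4}{8 + 4^{2} + 6 \cdot 4}\right) 156 = 76 + \frac{1 + 16 + 8}{8 + 16 + 24} \left(4 + \frac{1 + 16 + 8}{8 + 16 + 24}\right) 156 = 76 + \frac{1}{48} \cdot 25 \left(4 + \frac{1}{48} \cdot 25\right) 156 = 76 + \frac{25 \left(4 + \frac{25}{48}\right)}{48} \cdot 156 = 76 + \frac{25}{48} \cdot \frac{217}{48} \cdot 156 = 76 + \frac{5425}{2304} \cdot 156 = 76 + \frac{70525}{192} = \frac{85117}{192}$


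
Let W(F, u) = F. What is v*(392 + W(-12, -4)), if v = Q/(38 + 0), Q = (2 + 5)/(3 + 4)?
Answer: 10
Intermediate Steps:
Q = 1 (Q = 7/7 = 7*(⅐) = 1)
v = 1/38 (v = 1/(38 + 0) = 1/38 ≈ 0.026316)
v*(392 + W(-12, -4)) = (392 - 12)/38 = (1/38)*380 = 10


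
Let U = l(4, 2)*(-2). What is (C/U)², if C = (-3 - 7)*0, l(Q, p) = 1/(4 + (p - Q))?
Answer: 0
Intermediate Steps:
l(Q, p) = 1/(4 + p - Q)
C = 0 (C = -10*0 = 0)
U = -1 (U = -2/(4 + 2 - 1*4) = -2/(4 + 2 - 4) = -2/2 = (½)*(-2) = -1)
(C/U)² = (0/(-1))² = (0*(-1))² = 0² = 0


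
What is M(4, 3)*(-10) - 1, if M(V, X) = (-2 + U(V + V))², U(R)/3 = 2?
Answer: -161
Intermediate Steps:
U(R) = 6 (U(R) = 3*2 = 6)
M(V, X) = 16 (M(V, X) = (-2 + 6)² = 4² = 16)
M(4, 3)*(-10) - 1 = 16*(-10) - 1 = -160 - 1 = -161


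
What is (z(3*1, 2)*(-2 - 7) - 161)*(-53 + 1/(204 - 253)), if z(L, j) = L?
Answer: 488424/49 ≈ 9967.8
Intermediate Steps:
(z(3*1, 2)*(-2 - 7) - 161)*(-53 + 1/(204 - 253)) = ((3*1)*(-2 - 7) - 161)*(-53 + 1/(204 - 253)) = (3*(-9) - 161)*(-53 + 1/(-49)) = (-27 - 161)*(-53 - 1/49) = -188*(-2598/49) = 488424/49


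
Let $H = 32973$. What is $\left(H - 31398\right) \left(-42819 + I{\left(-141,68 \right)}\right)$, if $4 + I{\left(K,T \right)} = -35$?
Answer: $-67501350$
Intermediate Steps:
$I{\left(K,T \right)} = -39$ ($I{\left(K,T \right)} = -4 - 35 = -39$)
$\left(H - 31398\right) \left(-42819 + I{\left(-141,68 \right)}\right) = \left(32973 - 31398\right) \left(-42819 - 39\right) = 1575 \left(-42858\right) = -67501350$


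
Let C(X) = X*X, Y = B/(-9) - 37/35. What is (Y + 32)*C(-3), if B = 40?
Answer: 8347/35 ≈ 238.49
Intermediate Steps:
Y = -1733/315 (Y = 40/(-9) - 37/35 = 40*(-⅑) - 37*1/35 = -40/9 - 37/35 = -1733/315 ≈ -5.5016)
C(X) = X²
(Y + 32)*C(-3) = (-1733/315 + 32)*(-3)² = (8347/315)*9 = 8347/35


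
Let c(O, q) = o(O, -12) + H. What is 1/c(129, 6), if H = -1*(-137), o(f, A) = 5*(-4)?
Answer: 1/117 ≈ 0.0085470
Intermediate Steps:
o(f, A) = -20
H = 137
c(O, q) = 117 (c(O, q) = -20 + 137 = 117)
1/c(129, 6) = 1/117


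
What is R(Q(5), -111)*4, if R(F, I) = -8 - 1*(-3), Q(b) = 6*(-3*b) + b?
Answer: -20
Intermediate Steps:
Q(b) = -17*b (Q(b) = -18*b + b = -17*b)
R(F, I) = -5 (R(F, I) = -8 + 3 = -5)
R(Q(5), -111)*4 = -5*4 = -20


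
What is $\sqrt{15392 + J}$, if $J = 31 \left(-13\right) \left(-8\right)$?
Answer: $2 \sqrt{4654} \approx 136.44$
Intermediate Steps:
$J = 3224$ ($J = \left(-403\right) \left(-8\right) = 3224$)
$\sqrt{15392 + J} = \sqrt{15392 + 3224} = \sqrt{18616} = 2 \sqrt{4654}$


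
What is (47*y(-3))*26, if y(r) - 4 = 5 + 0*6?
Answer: 10998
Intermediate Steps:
y(r) = 9 (y(r) = 4 + (5 + 0*6) = 4 + (5 + 0) = 4 + 5 = 9)
(47*y(-3))*26 = (47*9)*26 = 423*26 = 10998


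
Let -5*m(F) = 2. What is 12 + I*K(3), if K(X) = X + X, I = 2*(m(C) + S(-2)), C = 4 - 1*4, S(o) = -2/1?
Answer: -84/5 ≈ -16.800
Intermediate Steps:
S(o) = -2 (S(o) = -2*1 = -2)
C = 0 (C = 4 - 4 = 0)
m(F) = -⅖ (m(F) = -⅕*2 = -⅖)
I = -24/5 (I = 2*(-⅖ - 2) = 2*(-12/5) = -24/5 ≈ -4.8000)
K(X) = 2*X
12 + I*K(3) = 12 - 48*3/5 = 12 - 24/5*6 = 12 - 144/5 = -84/5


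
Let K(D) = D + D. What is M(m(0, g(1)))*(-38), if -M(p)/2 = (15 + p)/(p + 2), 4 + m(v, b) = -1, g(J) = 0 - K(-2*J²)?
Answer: -760/3 ≈ -253.33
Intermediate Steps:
K(D) = 2*D
g(J) = 4*J² (g(J) = 0 - 2*(-2*J²) = 0 - (-4)*J² = 0 + 4*J² = 4*J²)
m(v, b) = -5 (m(v, b) = -4 - 1 = -5)
M(p) = -2*(15 + p)/(2 + p) (M(p) = -2*(15 + p)/(p + 2) = -2*(15 + p)/(2 + p))
M(m(0, g(1)))*(-38) = (2*(-15 - 1*(-5))/(2 - 5))*(-38) = (2*(-15 + 5)/(-3))*(-38) = (2*(-⅓)*(-10))*(-38) = (20/3)*(-38) = -760/3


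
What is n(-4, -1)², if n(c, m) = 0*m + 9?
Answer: 81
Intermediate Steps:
n(c, m) = 9 (n(c, m) = 0 + 9 = 9)
n(-4, -1)² = 9² = 81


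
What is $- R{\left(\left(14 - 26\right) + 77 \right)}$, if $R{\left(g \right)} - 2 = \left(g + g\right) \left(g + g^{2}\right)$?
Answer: $-557702$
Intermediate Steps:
$R{\left(g \right)} = 2 + 2 g \left(g + g^{2}\right)$ ($R{\left(g \right)} = 2 + \left(g + g\right) \left(g + g^{2}\right) = 2 + 2 g \left(g + g^{2}\right)$)
$- R{\left(\left(14 - 26\right) + 77 \right)} = - (2 + 2 \left(\left(14 - 26\right) + 77\right)^{2} + 2 \left(\left(14 - 26\right) + 77\right)^{3}) = - (2 + 2 \left(-12 + 77\right)^{2} + 2 \left(-12 + 77\right)^{3}) = - (2 + 2 \cdot 65^{2} + 2 \cdot 65^{3}) = - (2 + 2 \cdot 4225 + 2 \cdot 274625) = - (2 + 8450 + 549250) = \left(-1\right) 557702 = -557702$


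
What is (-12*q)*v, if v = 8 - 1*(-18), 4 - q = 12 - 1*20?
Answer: -3744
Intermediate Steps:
q = 12 (q = 4 - (12 - 1*20) = 4 - (12 - 20) = 4 - 1*(-8) = 4 + 8 = 12)
v = 26 (v = 8 + 18 = 26)
(-12*q)*v = -12*12*26 = -144*26 = -3744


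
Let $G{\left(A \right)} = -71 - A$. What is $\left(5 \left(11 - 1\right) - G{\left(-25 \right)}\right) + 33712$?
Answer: $33808$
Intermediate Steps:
$\left(5 \left(11 - 1\right) - G{\left(-25 \right)}\right) + 33712 = \left(5 \left(11 - 1\right) - \left(-71 - -25\right)\right) + 33712 = \left(5 \cdot 10 - \left(-71 + 25\right)\right) + 33712 = \left(50 - -46\right) + 33712 = \left(50 + 46\right) + 33712 = 96 + 33712 = 33808$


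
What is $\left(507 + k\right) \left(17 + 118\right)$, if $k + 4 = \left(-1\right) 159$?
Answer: $46440$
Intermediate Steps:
$k = -163$ ($k = -4 - 159 = -163$)
$\left(507 + k\right) \left(17 + 118\right) = \left(507 - 163\right) \left(17 + 118\right) = 344 \cdot 135 = 46440$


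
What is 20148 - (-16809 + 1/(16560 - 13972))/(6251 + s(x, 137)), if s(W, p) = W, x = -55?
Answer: 323121678395/16035248 ≈ 20151.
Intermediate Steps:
20148 - (-16809 + 1/(16560 - 13972))/(6251 + s(x, 137)) = 20148 - (-16809 + 1/(16560 - 13972))/(6251 - 55) = 20148 - (-16809 + 1/2588)/6196 = 20148 - (-43501691)/(2588*6196) = 20148 - 1*(-43501691/16035248) = 20148 + 43501691/16035248 = 323121678395/16035248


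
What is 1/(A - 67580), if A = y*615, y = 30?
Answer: -1/49130 ≈ -2.0354e-5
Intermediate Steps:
A = 18450 (A = 30*615 = 18450)
1/(A - 67580) = 1/(18450 - 67580) = 1/(-49130) = -1/49130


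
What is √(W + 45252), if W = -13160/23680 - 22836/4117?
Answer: √16798262831549467/609316 ≈ 212.71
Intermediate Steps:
W = -14873405/2437264 (W = -13160*1/23680 - 22836*1/4117 = -329/592 - 22836/4117 = -14873405/2437264 ≈ -6.1025)
√(W + 45252) = √(-14873405/2437264 + 45252) = √(110276197123/2437264) = √16798262831549467/609316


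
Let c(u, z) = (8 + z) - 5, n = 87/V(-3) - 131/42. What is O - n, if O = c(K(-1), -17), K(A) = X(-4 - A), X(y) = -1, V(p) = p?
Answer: 761/42 ≈ 18.119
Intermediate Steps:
n = -1349/42 (n = 87/(-3) - 131/42 = 87*(-⅓) - 131*1/42 = -29 - 131/42 = -1349/42 ≈ -32.119)
K(A) = -1
c(u, z) = 3 + z
O = -14 (O = 3 - 17 = -14)
O - n = -14 - 1*(-1349/42) = -14 + 1349/42 = 761/42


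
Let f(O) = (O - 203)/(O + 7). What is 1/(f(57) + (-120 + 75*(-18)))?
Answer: -32/47113 ≈ -0.00067922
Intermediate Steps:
f(O) = (-203 + O)/(7 + O)
1/(f(57) + (-120 + 75*(-18))) = 1/((-203 + 57)/(7 + 57) + (-120 + 75*(-18))) = 1/(-146/64 + (-120 - 1350)) = 1/((1/64)*(-146) - 1470) = 1/(-73/32 - 1470) = 1/(-47113/32) = -32/47113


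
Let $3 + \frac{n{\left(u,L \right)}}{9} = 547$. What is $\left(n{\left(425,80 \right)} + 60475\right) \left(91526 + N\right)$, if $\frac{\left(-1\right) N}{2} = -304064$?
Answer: $45737081634$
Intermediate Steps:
$N = 608128$ ($N = \left(-2\right) \left(-304064\right) = 608128$)
$n{\left(u,L \right)} = 4896$ ($n{\left(u,L \right)} = -27 + 9 \cdot 547 = -27 + 4923 = 4896$)
$\left(n{\left(425,80 \right)} + 60475\right) \left(91526 + N\right) = \left(4896 + 60475\right) \left(91526 + 608128\right) = 65371 \cdot 699654 = 45737081634$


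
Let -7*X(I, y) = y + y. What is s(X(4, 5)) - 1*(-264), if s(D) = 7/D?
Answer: 2591/10 ≈ 259.10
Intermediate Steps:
X(I, y) = -2*y/7 (X(I, y) = -(y + y)/7 = -2*y/7)
s(X(4, 5)) - 1*(-264) = 7/((-2/7*5)) - 1*(-264) = 7/(-10/7) + 264 = 7*(-7/10) + 264 = -49/10 + 264 = 2591/10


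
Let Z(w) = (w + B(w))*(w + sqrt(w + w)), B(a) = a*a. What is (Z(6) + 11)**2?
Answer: 90337 + 44184*sqrt(3) ≈ 1.6687e+5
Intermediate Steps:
B(a) = a**2
Z(w) = (w + w**2)*(w + sqrt(2)*sqrt(w)) (Z(w) = (w + w**2)*(w + sqrt(w + w)) = (w + w**2)*(w + sqrt(2*w)) = (w + w**2)*(w + sqrt(2)*sqrt(w)))
(Z(6) + 11)**2 = ((6**2 + 6**3 + sqrt(2)*6**(3/2) + sqrt(2)*6**(5/2)) + 11)**2 = ((36 + 216 + sqrt(2)*(6*sqrt(6)) + sqrt(2)*(36*sqrt(6))) + 11)**2 = ((36 + 216 + 12*sqrt(3) + 72*sqrt(3)) + 11)**2 = ((252 + 84*sqrt(3)) + 11)**2 = (263 + 84*sqrt(3))**2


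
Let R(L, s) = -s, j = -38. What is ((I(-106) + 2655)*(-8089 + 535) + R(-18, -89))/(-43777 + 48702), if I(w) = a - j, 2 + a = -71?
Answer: -19791391/4925 ≈ -4018.6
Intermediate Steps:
a = -73 (a = -2 - 71 = -73)
I(w) = -35 (I(w) = -73 - 1*(-38) = -73 + 38 = -35)
((I(-106) + 2655)*(-8089 + 535) + R(-18, -89))/(-43777 + 48702) = ((-35 + 2655)*(-8089 + 535) - 1*(-89))/(-43777 + 48702) = (2620*(-7554) + 89)/4925 = (-19791480 + 89)*(1/4925) = -19791391*1/4925 = -19791391/4925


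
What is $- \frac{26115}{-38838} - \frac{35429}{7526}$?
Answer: $- \frac{1384331}{343069} \approx -4.0351$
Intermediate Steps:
$- \frac{26115}{-38838} - \frac{35429}{7526} = \left(-26115\right) \left(- \frac{1}{38838}\right) - \frac{499}{106} = \frac{8705}{12946} - \frac{499}{106} = - \frac{1384331}{343069}$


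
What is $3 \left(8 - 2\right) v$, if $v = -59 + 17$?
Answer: $-756$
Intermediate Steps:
$v = -42$
$3 \left(8 - 2\right) v = 3 \left(8 - 2\right) \left(-42\right) = 3 \cdot 6 \left(-42\right) = 18 \left(-42\right) = -756$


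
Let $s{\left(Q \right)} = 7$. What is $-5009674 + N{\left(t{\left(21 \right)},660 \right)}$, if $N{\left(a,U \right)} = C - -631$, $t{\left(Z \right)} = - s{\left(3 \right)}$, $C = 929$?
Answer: $-5008114$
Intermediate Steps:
$t{\left(Z \right)} = -7$ ($t{\left(Z \right)} = \left(-1\right) 7 = -7$)
$N{\left(a,U \right)} = 1560$ ($N{\left(a,U \right)} = 929 - -631 = 929 + 631 = 1560$)
$-5009674 + N{\left(t{\left(21 \right)},660 \right)} = -5009674 + 1560 = -5008114$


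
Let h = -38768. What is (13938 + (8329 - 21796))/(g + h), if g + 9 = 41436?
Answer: 471/2659 ≈ 0.17713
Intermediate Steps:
g = 41427 (g = -9 + 41436 = 41427)
(13938 + (8329 - 21796))/(g + h) = (13938 + (8329 - 21796))/(41427 - 38768) = (13938 - 13467)/2659 = 471*(1/2659) = 471/2659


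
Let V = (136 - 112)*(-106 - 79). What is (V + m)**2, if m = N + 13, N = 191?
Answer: 17943696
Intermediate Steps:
m = 204 (m = 191 + 13 = 204)
V = -4440 (V = 24*(-185) = -4440)
(V + m)**2 = (-4440 + 204)**2 = (-4236)**2 = 17943696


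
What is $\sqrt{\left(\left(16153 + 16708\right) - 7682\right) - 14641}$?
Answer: $\sqrt{10538} \approx 102.65$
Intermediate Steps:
$\sqrt{\left(\left(16153 + 16708\right) - 7682\right) - 14641} = \sqrt{\left(32861 - 7682\right) - 14641} = \sqrt{25179 - 14641} = \sqrt{10538}$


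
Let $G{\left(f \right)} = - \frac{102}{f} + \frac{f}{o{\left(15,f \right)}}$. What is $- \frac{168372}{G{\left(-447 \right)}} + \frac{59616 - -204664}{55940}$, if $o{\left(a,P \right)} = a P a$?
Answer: $- \frac{15788042570114}{21813803} \approx -7.2376 \cdot 10^{5}$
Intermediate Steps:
$o{\left(a,P \right)} = P a^{2}$ ($o{\left(a,P \right)} = P a a = P a^{2}$)
$G{\left(f \right)} = \frac{1}{225} - \frac{102}{f}$ ($G{\left(f \right)} = - \frac{102}{f} + \frac{f}{f 15^{2}} = - \frac{102}{f} + \frac{f}{f 225} = - \frac{102}{f} + \frac{f}{225 f} = - \frac{102}{f} + f \frac{1}{225 f} = - \frac{102}{f} + \frac{1}{225} = \frac{1}{225} - \frac{102}{f}$)
$- \frac{168372}{G{\left(-447 \right)}} + \frac{59616 - -204664}{55940} = - \frac{168372}{\frac{1}{225} \frac{1}{-447} \left(-22950 - 447\right)} + \frac{59616 - -204664}{55940} = - \frac{168372}{\frac{1}{225} \left(- \frac{1}{447}\right) \left(-23397\right)} + \left(59616 + 204664\right) \frac{1}{55940} = - \frac{168372}{\frac{7799}{33525}} + 264280 \cdot \frac{1}{55940} = \left(-168372\right) \frac{33525}{7799} + \frac{13214}{2797} = - \frac{5644671300}{7799} + \frac{13214}{2797} = - \frac{15788042570114}{21813803}$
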